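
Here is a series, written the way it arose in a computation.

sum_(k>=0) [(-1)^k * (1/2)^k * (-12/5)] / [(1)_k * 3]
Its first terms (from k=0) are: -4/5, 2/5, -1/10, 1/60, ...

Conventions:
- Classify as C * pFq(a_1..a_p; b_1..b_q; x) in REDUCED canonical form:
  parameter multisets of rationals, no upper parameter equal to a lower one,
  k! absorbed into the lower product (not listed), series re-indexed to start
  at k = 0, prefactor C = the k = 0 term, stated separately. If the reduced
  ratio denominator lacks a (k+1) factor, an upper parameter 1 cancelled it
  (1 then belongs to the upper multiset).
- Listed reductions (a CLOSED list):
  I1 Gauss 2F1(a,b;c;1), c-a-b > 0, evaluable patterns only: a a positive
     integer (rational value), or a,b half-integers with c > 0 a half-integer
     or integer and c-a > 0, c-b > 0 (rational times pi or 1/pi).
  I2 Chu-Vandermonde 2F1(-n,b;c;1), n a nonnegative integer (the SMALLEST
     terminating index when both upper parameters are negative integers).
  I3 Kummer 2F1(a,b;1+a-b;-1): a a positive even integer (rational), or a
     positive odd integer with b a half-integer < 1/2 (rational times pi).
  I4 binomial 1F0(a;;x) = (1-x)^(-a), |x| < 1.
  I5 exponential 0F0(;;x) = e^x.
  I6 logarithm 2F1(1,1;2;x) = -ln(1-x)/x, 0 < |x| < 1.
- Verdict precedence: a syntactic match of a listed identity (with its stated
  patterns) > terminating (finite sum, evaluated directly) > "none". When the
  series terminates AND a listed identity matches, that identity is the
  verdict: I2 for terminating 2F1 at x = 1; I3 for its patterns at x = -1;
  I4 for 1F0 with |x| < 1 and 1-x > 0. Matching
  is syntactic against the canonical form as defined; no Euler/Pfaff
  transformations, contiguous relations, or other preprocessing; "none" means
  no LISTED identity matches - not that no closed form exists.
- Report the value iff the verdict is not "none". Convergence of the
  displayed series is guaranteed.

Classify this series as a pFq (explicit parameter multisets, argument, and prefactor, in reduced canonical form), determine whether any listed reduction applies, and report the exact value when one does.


The series (x = -1/2) is 0F0: upper {-}, lower {-}, prefactor -4/5. Verdict: this is the exponential series (I5) (the 0F0 exponential series at x = -1/2). Value: (-4/5) * e^(-1/2).

Structural cue: with t_0 = -4/5, the (-1)^k factor (C = -4/5) folds into the argument's sign.
Ratio: r(k) = (-1/2) * 1 / [(k+1)] - rational; roots negated = parameters, x = (-1/2), C = -4/5.


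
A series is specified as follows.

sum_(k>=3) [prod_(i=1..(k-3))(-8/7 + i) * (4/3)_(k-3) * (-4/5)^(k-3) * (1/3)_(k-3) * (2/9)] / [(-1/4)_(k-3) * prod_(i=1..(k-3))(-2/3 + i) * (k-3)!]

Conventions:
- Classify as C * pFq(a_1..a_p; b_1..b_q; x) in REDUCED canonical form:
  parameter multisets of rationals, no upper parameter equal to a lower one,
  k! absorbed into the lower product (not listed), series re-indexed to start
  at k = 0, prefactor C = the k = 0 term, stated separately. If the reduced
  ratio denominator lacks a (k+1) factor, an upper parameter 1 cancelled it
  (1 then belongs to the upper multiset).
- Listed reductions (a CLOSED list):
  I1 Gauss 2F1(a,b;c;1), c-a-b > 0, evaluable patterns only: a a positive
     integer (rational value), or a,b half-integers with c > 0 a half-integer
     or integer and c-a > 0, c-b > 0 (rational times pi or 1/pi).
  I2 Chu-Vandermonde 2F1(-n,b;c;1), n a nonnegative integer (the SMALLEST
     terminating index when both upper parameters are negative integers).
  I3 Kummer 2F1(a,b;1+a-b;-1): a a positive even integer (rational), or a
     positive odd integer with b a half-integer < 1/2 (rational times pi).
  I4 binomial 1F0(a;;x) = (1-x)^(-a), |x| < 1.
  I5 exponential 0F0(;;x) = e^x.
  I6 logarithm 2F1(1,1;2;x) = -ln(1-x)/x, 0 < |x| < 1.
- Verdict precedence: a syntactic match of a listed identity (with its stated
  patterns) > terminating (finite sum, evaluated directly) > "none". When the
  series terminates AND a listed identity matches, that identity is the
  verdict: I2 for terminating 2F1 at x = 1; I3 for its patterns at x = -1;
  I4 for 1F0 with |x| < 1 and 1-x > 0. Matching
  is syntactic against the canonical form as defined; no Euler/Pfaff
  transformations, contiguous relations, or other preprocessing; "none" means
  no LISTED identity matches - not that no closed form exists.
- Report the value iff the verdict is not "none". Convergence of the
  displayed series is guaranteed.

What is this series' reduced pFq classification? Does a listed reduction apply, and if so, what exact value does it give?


Canonical form: C = 2/9 times 2F1 with upper {-1/7, 4/3}, lower {-1/4}, x = -4/5. Verdict: none (x = -4/5): each listed identity misses the multisets {-1/7, 4/3} ; {-1/4}.

Structural cue: t_0 = 2/9 here, and the running product (C = 2/9, x = -4/5) telescopes to a rising factorial.
Adjacent-term ratio: r(k) = (-4/5) * (k-1/7) (k+4/3) / [(k-1/4) (k+1)] - poly over poly, x = (-4/5) from leading terms; C = 2/9 at k = 0.


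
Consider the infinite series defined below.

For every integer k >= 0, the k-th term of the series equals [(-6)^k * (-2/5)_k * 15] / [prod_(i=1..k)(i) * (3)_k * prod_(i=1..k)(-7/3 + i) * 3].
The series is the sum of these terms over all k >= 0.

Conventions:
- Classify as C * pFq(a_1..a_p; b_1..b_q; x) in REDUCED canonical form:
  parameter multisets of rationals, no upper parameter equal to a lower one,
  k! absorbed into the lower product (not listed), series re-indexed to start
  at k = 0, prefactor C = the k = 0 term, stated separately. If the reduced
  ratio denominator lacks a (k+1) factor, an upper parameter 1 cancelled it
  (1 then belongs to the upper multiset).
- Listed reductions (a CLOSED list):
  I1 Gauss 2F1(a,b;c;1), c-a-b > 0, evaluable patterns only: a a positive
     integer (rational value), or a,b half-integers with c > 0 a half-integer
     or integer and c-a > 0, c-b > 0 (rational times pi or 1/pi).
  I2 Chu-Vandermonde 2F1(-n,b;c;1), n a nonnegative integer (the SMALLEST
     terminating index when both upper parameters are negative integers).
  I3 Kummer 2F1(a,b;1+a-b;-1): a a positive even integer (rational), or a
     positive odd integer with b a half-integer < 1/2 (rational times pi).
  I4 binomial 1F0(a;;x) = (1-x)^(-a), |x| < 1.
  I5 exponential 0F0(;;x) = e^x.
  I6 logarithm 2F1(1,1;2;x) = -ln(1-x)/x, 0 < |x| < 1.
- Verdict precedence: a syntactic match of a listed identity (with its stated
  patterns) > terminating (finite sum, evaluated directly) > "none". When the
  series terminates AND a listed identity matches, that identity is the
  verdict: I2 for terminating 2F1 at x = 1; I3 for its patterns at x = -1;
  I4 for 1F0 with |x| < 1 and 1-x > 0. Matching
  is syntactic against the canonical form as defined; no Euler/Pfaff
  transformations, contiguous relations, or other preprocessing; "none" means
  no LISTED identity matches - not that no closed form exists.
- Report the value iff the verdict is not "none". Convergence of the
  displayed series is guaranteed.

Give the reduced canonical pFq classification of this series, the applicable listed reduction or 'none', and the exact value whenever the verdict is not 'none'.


Canonical form: C = 5 times 1F2 with upper {-2/5}, lower {-4/3, 3}, x = -6. Verdict: none - this 1F2 at x = -6 matches no listed pattern, and upper {-2/5} holds no stopper.

Key step: t_0 being 5, the lower running product (C = 5) is a rising factorial.
Step ratio: r(k) = (-6) * (k-2/5) / [(k-4/3) (k+3) (k+1)] - rational in k, leading ratio (-6); with t_0 = 5, classification follows.


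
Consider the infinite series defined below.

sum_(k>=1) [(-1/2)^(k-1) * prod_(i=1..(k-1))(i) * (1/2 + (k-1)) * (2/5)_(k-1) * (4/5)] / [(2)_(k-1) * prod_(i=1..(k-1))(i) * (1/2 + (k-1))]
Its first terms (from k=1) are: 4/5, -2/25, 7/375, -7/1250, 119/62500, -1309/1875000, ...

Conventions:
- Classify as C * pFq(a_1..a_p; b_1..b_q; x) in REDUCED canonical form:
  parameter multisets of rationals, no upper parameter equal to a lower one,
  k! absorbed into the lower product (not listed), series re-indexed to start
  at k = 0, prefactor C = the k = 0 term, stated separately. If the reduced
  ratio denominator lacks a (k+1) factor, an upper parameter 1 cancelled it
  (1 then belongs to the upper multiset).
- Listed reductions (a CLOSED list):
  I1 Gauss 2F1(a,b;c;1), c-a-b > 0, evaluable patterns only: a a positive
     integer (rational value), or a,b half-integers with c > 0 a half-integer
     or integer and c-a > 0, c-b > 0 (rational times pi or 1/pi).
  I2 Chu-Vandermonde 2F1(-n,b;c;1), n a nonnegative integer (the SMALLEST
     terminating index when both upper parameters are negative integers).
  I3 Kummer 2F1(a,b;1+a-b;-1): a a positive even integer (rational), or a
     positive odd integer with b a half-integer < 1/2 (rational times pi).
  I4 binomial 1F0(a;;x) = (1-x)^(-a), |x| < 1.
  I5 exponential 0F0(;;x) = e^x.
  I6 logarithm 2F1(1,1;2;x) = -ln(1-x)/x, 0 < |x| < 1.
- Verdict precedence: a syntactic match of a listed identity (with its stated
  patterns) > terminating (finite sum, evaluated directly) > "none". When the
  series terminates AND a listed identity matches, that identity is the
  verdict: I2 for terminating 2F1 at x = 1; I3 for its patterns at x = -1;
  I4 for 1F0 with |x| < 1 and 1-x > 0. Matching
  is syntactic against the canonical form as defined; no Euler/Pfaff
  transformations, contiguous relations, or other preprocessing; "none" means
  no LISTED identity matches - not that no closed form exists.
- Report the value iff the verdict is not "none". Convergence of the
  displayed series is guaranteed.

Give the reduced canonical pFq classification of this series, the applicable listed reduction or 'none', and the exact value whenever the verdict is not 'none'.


First insight: x = (-1/2) and the product of the first k integers (C = 4/5) is k!.
Ratio: r(k) = (-1/2) * (k+2/5) (k+1) / [(k+2) (k+1)] - rational; roots negated = parameters, x = (-1/2), C = 4/5.

Prefactor 4/5, argument -1/2: 2F1 with upper {2/5, 1} over lower {2}. Verdict: none. Every listed pattern misses the 2F1 form at -1/2, upper {2/5, 1}.


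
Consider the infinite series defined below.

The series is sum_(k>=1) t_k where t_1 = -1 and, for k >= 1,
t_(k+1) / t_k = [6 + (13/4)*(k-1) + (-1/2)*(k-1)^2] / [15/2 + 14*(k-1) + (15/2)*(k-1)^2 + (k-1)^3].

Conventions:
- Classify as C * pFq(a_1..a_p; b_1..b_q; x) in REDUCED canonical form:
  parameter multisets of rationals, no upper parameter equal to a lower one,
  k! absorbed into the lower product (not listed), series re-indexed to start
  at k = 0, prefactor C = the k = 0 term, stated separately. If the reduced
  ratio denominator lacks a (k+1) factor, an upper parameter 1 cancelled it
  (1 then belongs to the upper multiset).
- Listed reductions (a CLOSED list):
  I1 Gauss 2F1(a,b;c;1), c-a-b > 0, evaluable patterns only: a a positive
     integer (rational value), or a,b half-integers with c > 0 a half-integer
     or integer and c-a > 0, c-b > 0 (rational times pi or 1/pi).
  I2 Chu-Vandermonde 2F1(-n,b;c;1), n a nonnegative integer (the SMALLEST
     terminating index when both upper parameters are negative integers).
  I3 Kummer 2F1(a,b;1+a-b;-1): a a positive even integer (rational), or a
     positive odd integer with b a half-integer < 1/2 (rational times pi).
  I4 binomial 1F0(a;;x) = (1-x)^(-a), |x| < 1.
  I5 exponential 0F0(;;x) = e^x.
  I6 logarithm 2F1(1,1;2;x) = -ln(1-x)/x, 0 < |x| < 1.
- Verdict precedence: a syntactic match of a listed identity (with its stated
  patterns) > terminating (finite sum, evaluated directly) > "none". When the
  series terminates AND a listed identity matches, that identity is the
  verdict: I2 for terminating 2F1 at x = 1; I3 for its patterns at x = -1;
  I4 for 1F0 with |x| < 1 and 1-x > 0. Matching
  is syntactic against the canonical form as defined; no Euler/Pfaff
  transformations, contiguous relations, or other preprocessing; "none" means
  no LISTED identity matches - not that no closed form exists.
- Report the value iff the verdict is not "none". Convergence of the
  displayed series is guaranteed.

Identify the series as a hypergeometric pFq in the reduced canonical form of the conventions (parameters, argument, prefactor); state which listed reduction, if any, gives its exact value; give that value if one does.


x = -1/2 here; the reduced form reads 1F1, upper {-8}, lower {5}, C = -1. Verdict: terminating - the sum ends at index 8 because -8 is a negative integer; exact evaluation follows. Hence: -10573236097/5109350400.

First insight: with t_0 = -1, the expanded ratio factors over Q; C = -1, roots give parameters.
Step ratio: r(k) = (-1/2) * (k-8) / [(k+5) (k+1)] - rational in k, leading ratio (-1/2); with t_0 = -1, classification follows.


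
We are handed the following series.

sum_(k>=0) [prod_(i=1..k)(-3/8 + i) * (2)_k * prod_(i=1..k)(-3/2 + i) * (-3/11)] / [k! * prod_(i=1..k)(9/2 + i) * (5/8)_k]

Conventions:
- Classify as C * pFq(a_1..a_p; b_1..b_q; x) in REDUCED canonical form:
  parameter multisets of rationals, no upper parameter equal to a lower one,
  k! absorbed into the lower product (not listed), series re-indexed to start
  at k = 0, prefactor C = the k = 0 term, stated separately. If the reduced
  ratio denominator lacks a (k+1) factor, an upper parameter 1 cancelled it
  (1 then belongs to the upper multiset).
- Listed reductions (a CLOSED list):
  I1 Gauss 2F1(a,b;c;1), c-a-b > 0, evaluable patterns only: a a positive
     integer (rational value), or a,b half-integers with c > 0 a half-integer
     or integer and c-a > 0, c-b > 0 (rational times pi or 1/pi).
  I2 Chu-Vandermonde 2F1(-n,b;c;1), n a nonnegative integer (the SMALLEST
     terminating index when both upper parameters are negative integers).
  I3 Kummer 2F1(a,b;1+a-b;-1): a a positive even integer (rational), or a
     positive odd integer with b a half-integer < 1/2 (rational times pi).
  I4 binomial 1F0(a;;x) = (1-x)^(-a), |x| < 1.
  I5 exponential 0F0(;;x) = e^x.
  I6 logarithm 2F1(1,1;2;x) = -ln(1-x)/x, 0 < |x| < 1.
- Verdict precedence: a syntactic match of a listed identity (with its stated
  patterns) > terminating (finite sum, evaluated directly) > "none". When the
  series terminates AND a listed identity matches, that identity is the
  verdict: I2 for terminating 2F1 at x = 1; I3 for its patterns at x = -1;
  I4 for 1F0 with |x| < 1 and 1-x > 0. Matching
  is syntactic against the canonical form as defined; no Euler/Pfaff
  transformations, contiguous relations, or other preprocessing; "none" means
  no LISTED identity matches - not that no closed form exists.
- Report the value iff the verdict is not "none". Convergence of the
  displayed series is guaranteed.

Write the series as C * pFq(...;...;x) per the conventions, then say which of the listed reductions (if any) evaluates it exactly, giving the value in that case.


Canonical form: C = -3/11 times 2F1 with upper {-1/2, 2}, lower {11/2}, x = 1. Verdict at x = 1: Gauss's theorem (I1) matches (x = 1: the Gamma ratio telescopes since c-a-b = 4 > 0 and a = 2 in Z>0). Value: -189/880.

Key observation: with t_0 = -3/11, the running product (C = -3/11, x = 1) telescopes to a rising factorial.
Consecutive-term ratio: r(k) = 1 * (k-1/2) (k+2) / [(k+11/2) (k+1)] - rational in k, leading ratio 1; with t_0 = -3/11, classification follows.


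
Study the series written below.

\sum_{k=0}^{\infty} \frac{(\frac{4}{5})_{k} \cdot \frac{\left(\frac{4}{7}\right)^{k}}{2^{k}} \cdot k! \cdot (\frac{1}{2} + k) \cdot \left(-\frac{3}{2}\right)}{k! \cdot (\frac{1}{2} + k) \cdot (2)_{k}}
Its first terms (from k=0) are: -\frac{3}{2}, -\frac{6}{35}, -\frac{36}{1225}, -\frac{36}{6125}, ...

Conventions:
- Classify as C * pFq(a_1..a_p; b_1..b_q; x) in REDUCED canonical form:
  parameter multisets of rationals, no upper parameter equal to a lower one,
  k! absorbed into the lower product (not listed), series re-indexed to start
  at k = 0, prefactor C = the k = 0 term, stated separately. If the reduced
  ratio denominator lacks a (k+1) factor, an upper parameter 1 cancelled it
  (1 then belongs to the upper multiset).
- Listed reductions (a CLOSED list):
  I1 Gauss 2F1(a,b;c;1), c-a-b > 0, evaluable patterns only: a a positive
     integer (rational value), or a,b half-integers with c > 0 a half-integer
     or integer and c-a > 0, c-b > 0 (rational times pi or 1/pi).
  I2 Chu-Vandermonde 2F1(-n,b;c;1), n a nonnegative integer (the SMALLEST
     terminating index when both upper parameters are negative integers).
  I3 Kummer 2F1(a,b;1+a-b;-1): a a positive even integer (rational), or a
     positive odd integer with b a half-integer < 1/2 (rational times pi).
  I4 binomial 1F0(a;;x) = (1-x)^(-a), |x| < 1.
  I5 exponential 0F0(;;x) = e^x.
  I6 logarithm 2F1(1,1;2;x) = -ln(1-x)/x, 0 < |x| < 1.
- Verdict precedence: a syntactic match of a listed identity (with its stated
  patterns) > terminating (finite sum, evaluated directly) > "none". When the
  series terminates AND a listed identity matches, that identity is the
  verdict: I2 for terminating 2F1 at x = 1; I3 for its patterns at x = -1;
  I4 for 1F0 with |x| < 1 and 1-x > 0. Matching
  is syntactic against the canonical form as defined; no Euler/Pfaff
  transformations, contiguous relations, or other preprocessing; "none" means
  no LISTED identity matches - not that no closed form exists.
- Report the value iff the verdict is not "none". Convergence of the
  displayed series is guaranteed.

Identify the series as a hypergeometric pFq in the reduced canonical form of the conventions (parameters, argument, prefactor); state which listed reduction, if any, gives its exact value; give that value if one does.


This is -\frac{3}{2} * 2F1(\frac{4}{5}, 1; 2; \frac{2}{7}) in reduced canonical form. Verdict: none (x = \frac{2}{7}): each listed identity misses the multisets {\frac{4}{5}, 1} ; {2}.

First insight: from the first term -\frac{3}{2}: the two k-th powers (C = -3/2, x = 2/7) combine into one argument.
Adjacent-term ratio: r(k) = \frac{2}{7} * (k+\frac{4}{5}) (k+1) / [(k+2) (k+1)] - poly over poly, x = \frac{2}{7} from leading terms; C = -\frac{3}{2} at k = 0.


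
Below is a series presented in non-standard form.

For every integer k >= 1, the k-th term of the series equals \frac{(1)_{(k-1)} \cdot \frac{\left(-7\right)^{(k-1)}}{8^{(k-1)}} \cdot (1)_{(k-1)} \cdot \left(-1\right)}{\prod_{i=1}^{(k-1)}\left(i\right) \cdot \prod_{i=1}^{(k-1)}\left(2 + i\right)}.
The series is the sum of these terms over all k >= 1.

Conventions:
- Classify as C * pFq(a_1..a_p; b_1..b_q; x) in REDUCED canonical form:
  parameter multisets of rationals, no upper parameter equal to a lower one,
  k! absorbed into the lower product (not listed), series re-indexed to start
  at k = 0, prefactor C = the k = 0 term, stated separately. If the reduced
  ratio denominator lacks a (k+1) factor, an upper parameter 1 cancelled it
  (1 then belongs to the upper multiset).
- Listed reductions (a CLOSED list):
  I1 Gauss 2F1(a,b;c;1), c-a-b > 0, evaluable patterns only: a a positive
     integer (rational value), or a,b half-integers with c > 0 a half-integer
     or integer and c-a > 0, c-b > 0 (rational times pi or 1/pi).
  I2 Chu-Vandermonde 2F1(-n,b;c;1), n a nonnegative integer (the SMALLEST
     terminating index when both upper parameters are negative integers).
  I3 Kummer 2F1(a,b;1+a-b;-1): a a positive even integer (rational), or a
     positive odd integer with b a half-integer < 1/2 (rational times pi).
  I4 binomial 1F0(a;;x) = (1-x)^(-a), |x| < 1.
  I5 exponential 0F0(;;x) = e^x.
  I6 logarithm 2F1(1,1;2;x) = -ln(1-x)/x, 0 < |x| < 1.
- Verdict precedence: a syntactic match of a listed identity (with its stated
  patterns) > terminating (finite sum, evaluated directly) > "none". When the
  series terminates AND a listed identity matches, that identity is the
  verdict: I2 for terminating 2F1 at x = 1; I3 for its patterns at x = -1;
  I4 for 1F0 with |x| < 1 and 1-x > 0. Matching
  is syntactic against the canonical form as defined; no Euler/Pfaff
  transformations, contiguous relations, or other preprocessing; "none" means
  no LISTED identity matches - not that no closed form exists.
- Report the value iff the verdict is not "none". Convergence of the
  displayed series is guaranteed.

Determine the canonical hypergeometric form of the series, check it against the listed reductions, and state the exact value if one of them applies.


This is -1 * 2F1(1, 1; 3; -\frac{7}{8}) in reduced canonical form. Verdict: no listed reduction: x = -\frac{7}{8} and upper {1, 1} fail every I1-I6 pattern.

Structural cue: t_0 being -1, the lower running product (prefactor -1) is a rising factorial.
Term ratio: r(k) = -\frac{7}{8} * (k+1) (k+1) / [(k+3) (k+1)] - rational; roots negated = parameters, x = -\frac{7}{8}, C = -1.


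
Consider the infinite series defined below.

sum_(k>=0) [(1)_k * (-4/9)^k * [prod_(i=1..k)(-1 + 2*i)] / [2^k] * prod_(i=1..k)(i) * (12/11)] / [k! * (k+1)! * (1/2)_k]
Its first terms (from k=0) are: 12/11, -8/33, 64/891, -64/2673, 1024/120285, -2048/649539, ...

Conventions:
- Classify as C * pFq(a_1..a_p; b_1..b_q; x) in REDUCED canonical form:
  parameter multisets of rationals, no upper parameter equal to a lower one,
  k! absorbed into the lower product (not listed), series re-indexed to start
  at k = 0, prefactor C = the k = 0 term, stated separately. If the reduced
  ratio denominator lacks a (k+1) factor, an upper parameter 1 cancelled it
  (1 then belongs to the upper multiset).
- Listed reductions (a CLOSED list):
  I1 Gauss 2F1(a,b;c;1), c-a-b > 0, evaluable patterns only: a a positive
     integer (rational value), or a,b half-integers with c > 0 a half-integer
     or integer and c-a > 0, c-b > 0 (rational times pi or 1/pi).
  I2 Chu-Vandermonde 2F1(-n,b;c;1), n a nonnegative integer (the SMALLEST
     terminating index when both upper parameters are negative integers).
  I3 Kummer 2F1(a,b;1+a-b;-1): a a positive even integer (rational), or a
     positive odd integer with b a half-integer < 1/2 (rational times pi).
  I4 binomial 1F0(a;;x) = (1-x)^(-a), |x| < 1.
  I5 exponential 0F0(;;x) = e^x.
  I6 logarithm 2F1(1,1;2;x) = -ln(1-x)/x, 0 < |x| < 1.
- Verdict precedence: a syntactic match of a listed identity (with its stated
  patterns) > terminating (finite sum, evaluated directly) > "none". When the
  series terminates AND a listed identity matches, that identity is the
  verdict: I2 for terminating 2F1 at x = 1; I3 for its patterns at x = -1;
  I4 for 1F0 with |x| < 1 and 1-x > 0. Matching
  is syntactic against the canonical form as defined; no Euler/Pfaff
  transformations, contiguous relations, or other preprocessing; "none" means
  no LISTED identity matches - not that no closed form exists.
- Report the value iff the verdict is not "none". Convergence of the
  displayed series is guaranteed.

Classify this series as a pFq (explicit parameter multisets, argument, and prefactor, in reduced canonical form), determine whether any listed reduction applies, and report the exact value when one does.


Key step: t_0 = 12/11 here, and the running product (prefactor 12/11) telescopes to a rising factorial.
Consecutive-term ratio: r(k) = (-4/9) * (k+1) (k+1) / [(k+2) (k+1)] - poly over poly, x = (-4/9) from leading terms; C = 12/11 at k = 0.

This is 12/11 * 2F1(1, 1; 2; -4/9) in reduced canonical form. Verdict: this is the logarithmic series (I6) (the logarithm: parameters (1,1;2), x = -4/9). Hence: (27/11) * ln(13/9).


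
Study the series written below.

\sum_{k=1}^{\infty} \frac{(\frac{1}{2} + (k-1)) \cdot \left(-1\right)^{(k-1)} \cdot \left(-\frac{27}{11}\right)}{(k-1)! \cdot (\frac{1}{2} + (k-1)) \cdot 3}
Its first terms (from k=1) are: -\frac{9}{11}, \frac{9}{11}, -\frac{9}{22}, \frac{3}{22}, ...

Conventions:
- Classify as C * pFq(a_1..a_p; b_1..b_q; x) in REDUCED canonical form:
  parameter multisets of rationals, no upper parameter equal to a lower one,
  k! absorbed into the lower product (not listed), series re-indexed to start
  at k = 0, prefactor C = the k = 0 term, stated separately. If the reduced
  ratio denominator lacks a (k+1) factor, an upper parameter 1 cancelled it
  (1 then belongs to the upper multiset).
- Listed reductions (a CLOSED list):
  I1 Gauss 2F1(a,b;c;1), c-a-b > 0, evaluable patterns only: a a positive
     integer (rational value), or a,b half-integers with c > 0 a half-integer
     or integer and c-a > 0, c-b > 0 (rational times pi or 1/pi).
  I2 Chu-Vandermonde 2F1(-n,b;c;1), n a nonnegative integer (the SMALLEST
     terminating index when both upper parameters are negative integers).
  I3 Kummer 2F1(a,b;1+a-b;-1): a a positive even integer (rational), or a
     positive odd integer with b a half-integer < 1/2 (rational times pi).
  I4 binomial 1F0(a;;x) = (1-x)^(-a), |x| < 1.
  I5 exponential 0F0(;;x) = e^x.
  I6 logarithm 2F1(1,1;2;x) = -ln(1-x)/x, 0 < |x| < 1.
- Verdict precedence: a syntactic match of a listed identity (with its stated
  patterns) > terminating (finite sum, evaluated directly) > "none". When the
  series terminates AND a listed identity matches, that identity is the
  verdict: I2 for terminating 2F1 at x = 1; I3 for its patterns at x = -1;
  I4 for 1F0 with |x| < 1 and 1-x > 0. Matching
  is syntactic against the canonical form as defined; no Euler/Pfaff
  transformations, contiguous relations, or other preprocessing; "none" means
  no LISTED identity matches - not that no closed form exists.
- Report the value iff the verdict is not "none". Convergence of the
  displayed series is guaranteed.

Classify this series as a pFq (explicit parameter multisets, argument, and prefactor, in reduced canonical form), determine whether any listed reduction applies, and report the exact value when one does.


x = -1 here; the reduced form reads 0F0, upper {-}, lower {-}, C = -\frac{9}{11}. Verdict at x = -1: exponential (I5) matches (the 0F0 exponential series at x = -1). Exact value: \left(-\frac{9}{11}\right) \cdot e^{-1}.

Structural cue: t_0 = -\frac{9}{11} here, and the constant factors (C = -9/11, x = -1) combine into one prefactor.
Adjacent-term ratio: r(k) = -1 * 1 / [(k+1)] - rational in k, leading ratio -1; with t_0 = -\frac{9}{11}, classification follows.


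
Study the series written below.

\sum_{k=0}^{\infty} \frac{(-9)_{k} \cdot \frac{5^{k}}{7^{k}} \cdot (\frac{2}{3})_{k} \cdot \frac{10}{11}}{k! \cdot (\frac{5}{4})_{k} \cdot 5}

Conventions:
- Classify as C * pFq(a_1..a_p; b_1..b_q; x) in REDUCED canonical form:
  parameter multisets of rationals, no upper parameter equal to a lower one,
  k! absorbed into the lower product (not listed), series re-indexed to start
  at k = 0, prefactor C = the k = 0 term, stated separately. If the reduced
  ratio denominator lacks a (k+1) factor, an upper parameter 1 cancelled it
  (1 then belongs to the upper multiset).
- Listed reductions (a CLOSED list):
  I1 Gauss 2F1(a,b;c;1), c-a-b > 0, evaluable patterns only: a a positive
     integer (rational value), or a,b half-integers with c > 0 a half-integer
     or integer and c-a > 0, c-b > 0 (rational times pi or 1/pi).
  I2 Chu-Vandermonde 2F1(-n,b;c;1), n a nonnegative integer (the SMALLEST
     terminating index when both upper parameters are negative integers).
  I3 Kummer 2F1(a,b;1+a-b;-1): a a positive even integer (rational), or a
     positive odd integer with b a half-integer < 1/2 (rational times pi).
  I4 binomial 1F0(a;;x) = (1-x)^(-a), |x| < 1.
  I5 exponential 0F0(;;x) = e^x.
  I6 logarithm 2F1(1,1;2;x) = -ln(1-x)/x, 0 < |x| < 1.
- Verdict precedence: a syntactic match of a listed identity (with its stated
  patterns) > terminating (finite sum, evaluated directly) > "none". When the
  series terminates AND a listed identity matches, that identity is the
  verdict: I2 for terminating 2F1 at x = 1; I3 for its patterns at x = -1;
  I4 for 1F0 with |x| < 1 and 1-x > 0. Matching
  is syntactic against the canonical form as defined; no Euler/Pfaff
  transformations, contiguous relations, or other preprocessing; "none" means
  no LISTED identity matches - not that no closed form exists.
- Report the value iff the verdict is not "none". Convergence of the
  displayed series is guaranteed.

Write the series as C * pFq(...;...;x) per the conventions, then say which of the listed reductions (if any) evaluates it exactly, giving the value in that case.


With C = \frac{2}{11}: the canonical form is 2F1(-9, \frac{2}{3}; \frac{5}{4}; \frac{5}{7}). Verdict: terminating - upper parameter -9 makes this a finite sum (last index 9), evaluated exactly. Exact value: \frac{5146916401255727794}{167819859164730015243}.

The tell: from the first term \frac{2}{11}: the constant factors (C = 2/11, x = 5/7) combine into one prefactor.
Step ratio: r(k) = \frac{5}{7} * (k-9) (k+\frac{2}{3}) / [(k+\frac{5}{4}) (k+1)] - rational in k. x = \frac{5}{7}; t_0 = \frac{2}{11}; negate the roots.


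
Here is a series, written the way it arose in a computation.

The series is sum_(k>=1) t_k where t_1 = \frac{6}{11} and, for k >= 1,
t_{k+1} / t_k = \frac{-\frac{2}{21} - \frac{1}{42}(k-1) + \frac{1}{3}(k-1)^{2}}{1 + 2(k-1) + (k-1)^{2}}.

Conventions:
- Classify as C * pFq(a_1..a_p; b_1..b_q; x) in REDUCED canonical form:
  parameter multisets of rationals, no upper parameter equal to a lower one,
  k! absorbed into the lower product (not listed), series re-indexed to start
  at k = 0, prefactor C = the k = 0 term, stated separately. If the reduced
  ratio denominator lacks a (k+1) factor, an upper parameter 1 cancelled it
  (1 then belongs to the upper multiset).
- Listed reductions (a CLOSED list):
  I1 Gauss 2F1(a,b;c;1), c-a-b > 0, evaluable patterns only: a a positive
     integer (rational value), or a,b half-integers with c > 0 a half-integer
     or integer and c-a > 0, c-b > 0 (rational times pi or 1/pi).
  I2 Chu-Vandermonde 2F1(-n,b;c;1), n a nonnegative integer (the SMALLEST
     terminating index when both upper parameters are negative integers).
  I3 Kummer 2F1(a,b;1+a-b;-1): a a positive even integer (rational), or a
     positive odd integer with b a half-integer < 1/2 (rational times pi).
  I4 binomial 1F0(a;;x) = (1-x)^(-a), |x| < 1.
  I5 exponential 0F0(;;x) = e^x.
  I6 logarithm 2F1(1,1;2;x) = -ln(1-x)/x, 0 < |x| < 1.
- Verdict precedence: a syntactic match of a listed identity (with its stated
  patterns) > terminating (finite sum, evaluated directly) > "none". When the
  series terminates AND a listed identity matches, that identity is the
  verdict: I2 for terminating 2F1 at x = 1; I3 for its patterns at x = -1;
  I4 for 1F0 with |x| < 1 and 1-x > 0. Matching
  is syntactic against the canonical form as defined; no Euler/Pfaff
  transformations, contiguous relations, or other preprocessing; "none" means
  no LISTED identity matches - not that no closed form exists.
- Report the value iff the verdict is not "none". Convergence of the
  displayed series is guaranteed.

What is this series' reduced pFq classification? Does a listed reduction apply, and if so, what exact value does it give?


With C = \frac{6}{11}: the canonical form is 2F1(-\frac{4}{7}, \frac{1}{2}; 1; \frac{1}{3}). Verdict: none. A 2F1 with upper {-\frac{4}{7}, \frac{1}{2}} fits none of I1-I6 at x = \frac{1}{3}; the sum runs forever.

Key step: x = \frac{1}{3} and factor the ratio over Q (C = 6/11, x = 1/3): negated roots = parameters.
Step ratio: r(k) = \frac{1}{3} * (k-\frac{4}{7}) (k+\frac{1}{2}) / [(k+1) (k+1)] ; factor over Q: parameters, x = \frac{1}{3}, and C = \frac{6}{11}.


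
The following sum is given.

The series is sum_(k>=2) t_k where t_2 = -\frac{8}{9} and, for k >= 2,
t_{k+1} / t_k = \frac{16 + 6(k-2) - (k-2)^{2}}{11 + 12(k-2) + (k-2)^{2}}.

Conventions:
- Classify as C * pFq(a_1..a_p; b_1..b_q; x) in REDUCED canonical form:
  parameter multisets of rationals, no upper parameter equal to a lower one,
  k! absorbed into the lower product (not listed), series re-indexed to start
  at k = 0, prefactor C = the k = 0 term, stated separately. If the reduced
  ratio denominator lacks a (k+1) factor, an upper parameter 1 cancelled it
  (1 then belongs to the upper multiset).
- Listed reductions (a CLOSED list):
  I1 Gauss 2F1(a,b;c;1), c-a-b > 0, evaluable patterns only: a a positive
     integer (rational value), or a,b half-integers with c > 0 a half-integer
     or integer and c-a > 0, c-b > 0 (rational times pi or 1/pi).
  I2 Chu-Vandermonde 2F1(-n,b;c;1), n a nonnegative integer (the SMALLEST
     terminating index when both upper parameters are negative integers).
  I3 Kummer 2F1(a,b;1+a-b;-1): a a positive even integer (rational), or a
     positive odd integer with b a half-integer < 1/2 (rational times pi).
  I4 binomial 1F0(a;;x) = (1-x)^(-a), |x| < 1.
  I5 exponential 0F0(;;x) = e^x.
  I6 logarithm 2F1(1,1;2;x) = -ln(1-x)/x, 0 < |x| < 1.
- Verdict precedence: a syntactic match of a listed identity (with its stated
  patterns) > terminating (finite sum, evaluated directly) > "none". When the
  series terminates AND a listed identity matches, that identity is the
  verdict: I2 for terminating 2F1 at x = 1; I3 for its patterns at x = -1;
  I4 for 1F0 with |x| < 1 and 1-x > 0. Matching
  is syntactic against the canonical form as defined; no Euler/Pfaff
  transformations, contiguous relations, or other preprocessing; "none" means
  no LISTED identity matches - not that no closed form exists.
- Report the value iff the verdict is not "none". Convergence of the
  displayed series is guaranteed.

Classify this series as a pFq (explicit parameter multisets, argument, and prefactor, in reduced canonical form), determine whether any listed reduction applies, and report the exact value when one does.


This is -\frac{8}{9} * 2F1(-8, 2; 11; -1) in reduced canonical form. Verdict: Kummer's theorem (I3) matches (x = -1; c = 11 equals 1+a-b for upper {-8, 2}: listed pattern). Sum: -\frac{40}{9}.

Key observation: from the first term -\frac{8}{9}: factor the ratio over Q (prefactor -8/9): negated roots = parameters.
Adjacent-term ratio: r(k) = -1 * (k-8) (k+2) / [(k+11) (k+1)] - poly over poly, x = -1 from leading terms; C = -\frac{8}{9} at k = 0.


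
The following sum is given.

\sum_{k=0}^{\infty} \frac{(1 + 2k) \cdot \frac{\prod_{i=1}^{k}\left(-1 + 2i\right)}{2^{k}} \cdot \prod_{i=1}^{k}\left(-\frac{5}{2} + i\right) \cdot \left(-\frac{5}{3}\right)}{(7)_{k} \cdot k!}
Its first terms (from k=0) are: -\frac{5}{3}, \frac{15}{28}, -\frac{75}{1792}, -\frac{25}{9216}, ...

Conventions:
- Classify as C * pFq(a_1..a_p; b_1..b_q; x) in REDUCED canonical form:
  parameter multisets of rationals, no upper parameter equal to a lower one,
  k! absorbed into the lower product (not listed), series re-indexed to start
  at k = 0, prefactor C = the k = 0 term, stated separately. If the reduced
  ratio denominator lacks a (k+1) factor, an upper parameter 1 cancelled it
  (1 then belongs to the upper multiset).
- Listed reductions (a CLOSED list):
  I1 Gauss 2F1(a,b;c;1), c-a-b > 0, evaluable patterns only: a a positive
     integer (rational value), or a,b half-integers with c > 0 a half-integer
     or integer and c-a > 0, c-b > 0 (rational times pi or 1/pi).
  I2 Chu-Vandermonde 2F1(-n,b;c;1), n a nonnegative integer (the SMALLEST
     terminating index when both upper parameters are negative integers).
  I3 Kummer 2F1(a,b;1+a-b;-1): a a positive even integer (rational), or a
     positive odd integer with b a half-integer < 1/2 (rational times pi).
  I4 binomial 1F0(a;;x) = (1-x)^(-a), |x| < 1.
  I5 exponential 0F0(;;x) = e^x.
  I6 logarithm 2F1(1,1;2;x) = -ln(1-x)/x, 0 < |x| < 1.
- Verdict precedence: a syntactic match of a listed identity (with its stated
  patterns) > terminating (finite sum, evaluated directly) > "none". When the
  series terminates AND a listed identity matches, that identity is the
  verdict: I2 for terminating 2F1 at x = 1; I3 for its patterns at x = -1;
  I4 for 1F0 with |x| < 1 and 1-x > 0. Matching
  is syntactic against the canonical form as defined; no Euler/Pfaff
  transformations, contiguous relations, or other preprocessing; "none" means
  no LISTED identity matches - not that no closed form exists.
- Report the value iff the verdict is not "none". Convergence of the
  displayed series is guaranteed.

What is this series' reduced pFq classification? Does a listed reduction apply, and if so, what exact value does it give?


The series (x = 1) is 2F1: upper {-\frac{3}{2}, \frac{3}{2}}, lower {7}, prefactor -\frac{5}{3}. Verdict at x = 1: Gauss (I1, half-integer pattern) matches (x = 1; upper {-\frac{3}{2}, \frac{3}{2}} half-integers, c = 7 in the evaluable pattern). Exact value: \left(-\frac{2097152}{567567}\right) / \pi.

The tell: with t_0 = -\frac{5}{3}, the running product (prefactor -5/3) telescopes to a rising factorial.
Adjacent-term ratio: r(k) = 1 * (k-\frac{3}{2}) (k+\frac{3}{2}) / [(k+7) (k+1)] - rational in k, leading ratio 1; with t_0 = -\frac{5}{3}, classification follows.


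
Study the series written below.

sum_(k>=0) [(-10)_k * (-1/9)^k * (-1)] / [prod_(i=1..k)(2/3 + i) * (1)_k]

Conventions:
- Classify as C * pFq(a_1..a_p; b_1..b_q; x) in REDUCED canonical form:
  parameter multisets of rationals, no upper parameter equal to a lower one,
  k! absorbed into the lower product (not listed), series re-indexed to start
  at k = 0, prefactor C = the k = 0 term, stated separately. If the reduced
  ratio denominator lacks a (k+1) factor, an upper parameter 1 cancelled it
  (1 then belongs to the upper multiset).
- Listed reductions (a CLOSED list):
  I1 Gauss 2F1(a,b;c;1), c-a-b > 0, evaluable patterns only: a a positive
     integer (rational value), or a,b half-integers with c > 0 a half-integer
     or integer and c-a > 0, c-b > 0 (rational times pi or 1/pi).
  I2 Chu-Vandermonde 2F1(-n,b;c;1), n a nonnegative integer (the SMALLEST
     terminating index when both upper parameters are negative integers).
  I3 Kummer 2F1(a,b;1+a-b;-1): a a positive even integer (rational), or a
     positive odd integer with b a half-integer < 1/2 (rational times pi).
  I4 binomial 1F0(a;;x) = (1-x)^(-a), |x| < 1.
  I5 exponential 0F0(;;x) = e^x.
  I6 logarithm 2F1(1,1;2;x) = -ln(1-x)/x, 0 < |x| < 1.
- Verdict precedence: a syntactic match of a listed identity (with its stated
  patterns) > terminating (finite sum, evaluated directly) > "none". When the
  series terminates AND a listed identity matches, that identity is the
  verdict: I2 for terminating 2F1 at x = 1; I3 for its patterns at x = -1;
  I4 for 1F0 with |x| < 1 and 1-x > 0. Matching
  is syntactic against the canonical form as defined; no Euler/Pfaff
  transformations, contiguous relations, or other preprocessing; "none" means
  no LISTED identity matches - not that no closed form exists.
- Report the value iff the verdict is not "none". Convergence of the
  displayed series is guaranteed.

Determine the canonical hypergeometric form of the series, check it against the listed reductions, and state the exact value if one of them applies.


The tell: with t_0 = -1, the lower running product (C = -1, x = -1/9) is a rising factorial.
Step ratio: r(k) = (-1/9) * (k-10) / [(k+5/3) (k+1)] - rational; roots negated = parameters, x = (-1/9), C = -1.

This is -1 * 1F1(-10; 5/3; -1/9) in reduced canonical form. Verdict: terminating at k = 10: the factor (-10)_k kills every later term; summing the 11 survivors is exact. Sum: -11244270841608131/6239196323942400.


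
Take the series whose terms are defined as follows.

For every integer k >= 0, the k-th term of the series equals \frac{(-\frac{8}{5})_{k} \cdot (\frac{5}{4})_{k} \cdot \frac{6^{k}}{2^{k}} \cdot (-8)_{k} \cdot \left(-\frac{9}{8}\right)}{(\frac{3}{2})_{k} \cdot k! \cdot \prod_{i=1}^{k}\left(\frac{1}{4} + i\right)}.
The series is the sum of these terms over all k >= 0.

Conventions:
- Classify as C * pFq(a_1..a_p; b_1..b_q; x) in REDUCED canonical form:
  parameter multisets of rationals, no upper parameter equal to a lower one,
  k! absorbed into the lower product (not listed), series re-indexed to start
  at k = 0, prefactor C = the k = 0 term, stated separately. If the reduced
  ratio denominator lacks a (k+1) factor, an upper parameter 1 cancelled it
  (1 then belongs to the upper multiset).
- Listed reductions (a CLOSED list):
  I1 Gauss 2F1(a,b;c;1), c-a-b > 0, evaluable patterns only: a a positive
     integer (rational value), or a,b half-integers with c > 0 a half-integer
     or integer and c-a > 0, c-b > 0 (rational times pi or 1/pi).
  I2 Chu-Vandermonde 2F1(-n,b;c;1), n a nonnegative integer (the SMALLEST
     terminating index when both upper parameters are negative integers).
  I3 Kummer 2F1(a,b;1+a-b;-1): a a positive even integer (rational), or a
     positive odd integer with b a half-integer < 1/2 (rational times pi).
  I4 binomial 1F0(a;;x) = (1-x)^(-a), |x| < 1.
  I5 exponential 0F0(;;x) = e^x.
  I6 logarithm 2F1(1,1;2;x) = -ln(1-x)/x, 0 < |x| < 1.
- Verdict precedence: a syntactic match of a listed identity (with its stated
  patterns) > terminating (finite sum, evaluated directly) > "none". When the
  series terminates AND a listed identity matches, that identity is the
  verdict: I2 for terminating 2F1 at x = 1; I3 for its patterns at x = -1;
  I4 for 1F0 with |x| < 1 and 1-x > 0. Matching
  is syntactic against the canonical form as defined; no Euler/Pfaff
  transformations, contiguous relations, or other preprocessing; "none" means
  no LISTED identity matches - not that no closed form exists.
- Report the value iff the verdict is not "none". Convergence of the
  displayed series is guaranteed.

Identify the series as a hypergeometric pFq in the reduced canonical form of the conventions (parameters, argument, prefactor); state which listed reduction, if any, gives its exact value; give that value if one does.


Canonical form: C = -\frac{9}{8} times 2F1 with upper {-8, -\frac{8}{5}}, lower {\frac{3}{2}}, x = 3. Verdict: terminating. With -8 upstairs the series is a 9-term polynomial sum; evaluated term by term. Exact value: -\frac{887309501391}{11171875000}.

The tell: t_0 = -\frac{9}{8} here, and the two k-th powers (C = -9/8, x = 3) combine into one argument.
Term ratio: r(k) = 3 * (k-8) (k-\frac{8}{5}) / [(k+\frac{3}{2}) (k+1)] - rational in k. x = 3; t_0 = -\frac{9}{8}; negate the roots.
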